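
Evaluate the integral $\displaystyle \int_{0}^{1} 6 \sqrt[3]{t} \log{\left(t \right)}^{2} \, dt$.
$\frac{81}{16}$

Begin with the known integral
$$J(a) = \int_{0}^{1} 6 t^{a} \, dt = \frac{6}{a + 1}.$$

Differentiating under the integral sign brings down a factor of $\ln t$:
$$\frac{dJ}{da} = \int_{0}^{1} 6 t^{a} \log{\left(t \right)} \, dt = - \frac{6}{\left(a + 1\right)^{2}}.$$

Repeating twice in total — each differentiation brings down another $\ln t$ — gives
$$\frac{d^{2}J}{da^{2}} = \int_{0}^{1} 6 t^{a} \log{\left(t \right)}^{2} \, dt = \frac{12}{\left(a + 1\right)^{3}},$$
and the integrand here is exactly the target integrand, so $I = \frac{12}{\left(a + 1\right)^{3}}$.

Setting $a = \frac{1}{3}$:
$$I = \frac{81}{16}.$$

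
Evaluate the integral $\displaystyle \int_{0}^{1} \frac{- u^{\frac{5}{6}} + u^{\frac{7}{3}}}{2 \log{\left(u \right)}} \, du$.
$\log{\left(\frac{2 \sqrt{55}}{11} \right)}$

Introduce a parameter $a$ in the exponent: let $I(a) = \int_{0}^{1} \frac{u^{\frac{7}{3}} - u^{a}}{2 \log{\left(u \right)}} \, du$.

Since $\dfrac{\partial}{\partial a}\,u^{a} = u^{a} \ln u$, the $\ln u$ in the denominator cancels and
$$\frac{dI}{da} = \int_{0}^{1} - \frac{1}{2} u^{a} \, du = - \frac{1}{2} \left[\frac{u^{a+1}}{a+1}\right]_0^1 = - \frac{1}{2 a + 2}.$$

Integrating with respect to $a$ gives $I(a) = - \frac{\log{\left(a + 1 \right)}}{2} - \frac{\log{\left(3 \right)}}{2} + \frac{\log{\left(10 \right)}}{2} + C$.

At $a = \frac{7}{3}$ the integrand is identically $0$, so $I(\frac{7}{3}) = 0$. The closed form gives $0$, hence $C = 0$.

Setting $a = \frac{5}{6}$:
$$I = \log{\left(\frac{2 \sqrt{55}}{11} \right)}.$$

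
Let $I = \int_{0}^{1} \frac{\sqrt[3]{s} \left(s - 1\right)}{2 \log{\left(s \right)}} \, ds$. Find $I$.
$- \log{\left(2 \right)} + \frac{\log{\left(7 \right)}}{2}$

Consider the one-parameter family: let $I(a) = \int_{0}^{1} \frac{- \sqrt[3]{s} + s^{a}}{2 \log{\left(s \right)}} \, ds$.

Since $\dfrac{\partial}{\partial a}\,s^{a} = s^{a} \ln s$, the $\ln s$ in the denominator cancels and
$$\frac{dI}{da} = \int_{0}^{1} \frac{1}{2} s^{a} \, ds = \frac{1}{2} \left[\frac{s^{a+1}}{a+1}\right]_0^1 = \frac{1}{2 \left(a + 1\right)}.$$

Integrating with respect to $a$ gives $I(a) = \frac{\log{\left(a + 1 \right)}}{2} - \log{\left(2 \right)} + \frac{\log{\left(3 \right)}}{2} + C$.

At $a = \frac{1}{3}$ the integrand is identically $0$, so $I(\frac{1}{3}) = 0$. The closed form gives $0$, hence $C = 0$.

Setting $a = \frac{4}{3}$:
$$I = - \log{\left(2 \right)} + \frac{\log{\left(7 \right)}}{2}.$$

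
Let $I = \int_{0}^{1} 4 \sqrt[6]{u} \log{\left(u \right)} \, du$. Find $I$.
$- \frac{144}{49}$

Start from the elementary integral
$$J(a) = \int_{0}^{1} 4 u^{a} \, du = \frac{4}{a + 1}.$$

Differentiating under the integral sign brings down a factor of $\ln u$:
$$\frac{dJ}{da} = \int_{0}^{1} 4 u^{a} \log{\left(u \right)} \, du = - \frac{4}{\left(a + 1\right)^{2}}.$$

The integral on the left is $I$, so $I = - \frac{4}{\left(a + 1\right)^{2}}$.

Setting $a = \frac{1}{6}$:
$$I = - \frac{144}{49}.$$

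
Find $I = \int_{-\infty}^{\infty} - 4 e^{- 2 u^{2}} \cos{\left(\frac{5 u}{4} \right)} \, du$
$- \frac{2 \sqrt{2} \sqrt{\pi}}{e^{\frac{25}{128}}}$

Define $I(b) = \int_{-\infty}^{\infty} - 4 e^{- 2 u^{2}} \cos{\left(b u \right)} \, du$.

Differentiating under the integral sign,
$$I'(b) = \int_{-\infty}^{\infty} 4 u e^{- 2 u^{2}} \sin{\left(b u \right)} \, du.$$

Integrate $\int_{-\infty}^{\infty} u \sin(b u)\, e^{- 2 u^{2}}\, du$ by parts with $w = \sin(b u)$ and $dv = u\, e^{- 2 u^{2}}\, du$, giving $v = - \frac{e^{- 2 u^{2}}}{4}$. The boundary term vanishes and
$$\int_{-\infty}^{\infty} u \sin(b u)\, e^{- 2 u^{2}}\, du = \frac{b}{4} \int_{-\infty}^{\infty} \cos(b u)\, e^{- 2 u^{2}}\, du,$$
so $I'(b) = - \frac{b}{4}\, I(b)$.

This is a separable first-order ODE; solving with the initial condition $I(0) = \int_{-\infty}^{\infty} - 4 e^{- 2 u^{2}}\,du = - 2 \sqrt{2} \sqrt{\pi}$ gives
$$I(b) = - 2 \sqrt{2} \sqrt{\pi} e^{- \frac{b^{2}}{8}}.$$

Setting $b = \frac{5}{4}$:
$$I = - \frac{2 \sqrt{2} \sqrt{\pi}}{e^{\frac{25}{128}}}.$$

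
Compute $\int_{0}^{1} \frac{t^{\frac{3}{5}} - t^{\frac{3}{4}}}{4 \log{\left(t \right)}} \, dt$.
$- \frac{\log{\left(7 \right)}}{4} - \frac{\log{\left(5 \right)}}{4} + \frac{5 \log{\left(2 \right)}}{4}$

Consider the one-parameter family: let $I(a) = \int_{0}^{1} \frac{- t^{\frac{3}{4}} + t^{a}}{4 \log{\left(t \right)}} \, dt$.

Since $\dfrac{\partial}{\partial a}\,t^{a} = t^{a} \ln t$, the $\ln t$ in the denominator cancels and
$$\frac{dI}{da} = \int_{0}^{1} \frac{1}{4} t^{a} \, dt = \frac{1}{4} \left[\frac{t^{a+1}}{a+1}\right]_0^1 = \frac{1}{4 \left(a + 1\right)}.$$

Integrating with respect to $a$ gives $I(a) = \frac{\log{\left(a + 1 \right)}}{4} - \frac{\log{\left(7 \right)}}{4} + \frac{\log{\left(2 \right)}}{2} + C$.

At $a = \frac{3}{4}$ the integrand is identically $0$, so $I(\frac{3}{4}) = 0$. The closed form gives $0$, hence $C = 0$.

Setting $a = \frac{3}{5}$:
$$I = - \frac{\log{\left(7 \right)}}{4} - \frac{\log{\left(5 \right)}}{4} + \frac{5 \log{\left(2 \right)}}{4}.$$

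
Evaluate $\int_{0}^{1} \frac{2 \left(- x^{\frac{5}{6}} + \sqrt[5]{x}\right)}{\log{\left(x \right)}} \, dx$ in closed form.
$\log{\left(\frac{1296}{3025} \right)}$

Introduce a parameter $a$ in the exponent: let $I(a) = \int_{0}^{1} \frac{2 \left(- x^{\frac{5}{6}} + x^{a}\right)}{\log{\left(x \right)}} \, dx$.

Since $\dfrac{\partial}{\partial a}\,x^{a} = x^{a} \ln x$, the $\ln x$ in the denominator cancels and
$$\frac{dI}{da} = \int_{0}^{1} 2 x^{a} \, dx = 2 \left[\frac{x^{a+1}}{a+1}\right]_0^1 = \frac{2}{a + 1}.$$

Integrating with respect to $a$ gives $I(a) = \log{\left(\frac{36 \left(a + 1\right)^{2}}{121} \right)} + C$.

At $a = \frac{5}{6}$ the integrand is identically $0$, so $I(\frac{5}{6}) = 0$. The closed form gives $0$, hence $C = 0$.

Setting $a = \frac{1}{5}$:
$$I = \log{\left(\frac{1296}{3025} \right)}.$$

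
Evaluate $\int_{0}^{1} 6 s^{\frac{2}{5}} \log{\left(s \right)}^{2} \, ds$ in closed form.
$\frac{1500}{343}$

Begin with the known integral
$$J(a) = \int_{0}^{1} 6 s^{a} \, ds = \frac{6}{a + 1}.$$

Differentiating under the integral sign brings down a factor of $\ln s$:
$$\frac{dJ}{da} = \int_{0}^{1} 6 s^{a} \log{\left(s \right)} \, ds = - \frac{6}{\left(a + 1\right)^{2}}.$$

Repeating twice in total — each differentiation brings down another $\ln s$ — gives
$$\frac{d^{2}J}{da^{2}} = \int_{0}^{1} 6 s^{a} \log{\left(s \right)}^{2} \, ds = \frac{12}{\left(a + 1\right)^{3}},$$
and the integrand here is exactly the target integrand, so $I = \frac{12}{\left(a + 1\right)^{3}}$.

Setting $a = \frac{2}{5}$:
$$I = \frac{1500}{343}.$$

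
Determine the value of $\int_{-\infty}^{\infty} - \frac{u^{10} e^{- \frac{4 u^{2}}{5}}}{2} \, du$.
$- \frac{2953125 \sqrt{5} \sqrt{\pi}}{131072}$

Start from the elementary integral
$$J(a) = \int_{-\infty}^{\infty} - \frac{e^{- a u^{2}}}{2} \, du = - \frac{\sqrt{\pi}}{2 \sqrt{a}}.$$

Differentiating under the integral sign brings down a factor of $(-u^2)$:
$$\frac{dJ}{da} = \int_{-\infty}^{\infty} \frac{u^{2} e^{- a u^{2}}}{2} \, du = \frac{\sqrt{\pi}}{4 a^{\frac{3}{2}}}.$$

Repeating $5$ times in total — each differentiation brings down another $(-u^2)$ — gives
$$\frac{d^{5}J}{da^{5}} = \int_{-\infty}^{\infty} \frac{u^{10} e^{- a u^{2}}}{2} \, du = \frac{945 \sqrt{\pi}}{64 a^{\frac{11}{2}}},$$
and the integrand here is $(-1)^{5}$ times the target integrand, so $I = (-1)^{5}\,\frac{d^{5}J}{da^{5}} = - \frac{945 \sqrt{\pi}}{64 a^{\frac{11}{2}}}$.

Setting $a = \frac{4}{5}$:
$$I = - \frac{2953125 \sqrt{5} \sqrt{\pi}}{131072}.$$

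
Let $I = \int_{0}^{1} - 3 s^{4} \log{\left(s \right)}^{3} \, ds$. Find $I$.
$\frac{18}{625}$

Consider the simpler parametrised integral
$$J(a) = \int_{0}^{1} - 3 s^{a} \, ds = - \frac{3}{a + 1}.$$

Differentiating under the integral sign brings down a factor of $\ln s$:
$$\frac{dJ}{da} = \int_{0}^{1} - 3 s^{a} \log{\left(s \right)} \, ds = \frac{3}{\left(a + 1\right)^{2}}.$$

Repeating $3$ times in total — each differentiation brings down another $\ln s$ — gives
$$\frac{d^{3}J}{da^{3}} = \int_{0}^{1} - 3 s^{a} \log{\left(s \right)}^{3} \, ds = \frac{18}{\left(a + 1\right)^{4}},$$
and the integrand here is exactly the target integrand, so $I = \frac{18}{\left(a + 1\right)^{4}}$.

Setting $a = 4$:
$$I = \frac{18}{625}.$$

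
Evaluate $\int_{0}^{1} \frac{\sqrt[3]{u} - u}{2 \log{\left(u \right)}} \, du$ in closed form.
$- \frac{\log{\left(3 \right)}}{2} + \frac{\log{\left(2 \right)}}{2}$

Replace the exponent $\frac{1}{3}$ by a parameter $a$: let $I(a) = \int_{0}^{1} \frac{- u + u^{a}}{2 \log{\left(u \right)}} \, du$.

Since $\dfrac{\partial}{\partial a}\,u^{a} = u^{a} \ln u$, the $\ln u$ in the denominator cancels and
$$\frac{dI}{da} = \int_{0}^{1} \frac{1}{2} u^{a} \, du = \frac{1}{2} \left[\frac{u^{a+1}}{a+1}\right]_0^1 = \frac{1}{2 \left(a + 1\right)}.$$

Integrating with respect to $a$ gives $I(a) = \frac{\log{\left(a + 1 \right)}}{2} - \frac{\log{\left(2 \right)}}{2} + C$.

At $a = 1$ the integrand is identically $0$, so $I(1) = 0$. The closed form gives $0$, hence $C = 0$.

Setting $a = \frac{1}{3}$:
$$I = - \frac{\log{\left(3 \right)}}{2} + \frac{\log{\left(2 \right)}}{2}.$$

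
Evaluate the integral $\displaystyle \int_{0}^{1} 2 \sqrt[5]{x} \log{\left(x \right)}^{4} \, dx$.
$\frac{3125}{162}$

Begin with the known integral
$$J(a) = \int_{0}^{1} 2 x^{a} \, dx = \frac{2}{a + 1}.$$

Differentiating under the integral sign brings down a factor of $\ln x$:
$$\frac{dJ}{da} = \int_{0}^{1} 2 x^{a} \log{\left(x \right)} \, dx = - \frac{2}{\left(a + 1\right)^{2}}.$$

Repeating $4$ times in total — each differentiation brings down another $\ln x$ — gives
$$\frac{d^{4}J}{da^{4}} = \int_{0}^{1} 2 x^{a} \log{\left(x \right)}^{4} \, dx = \frac{48}{\left(a + 1\right)^{5}},$$
and the integrand here is exactly the target integrand, so $I = \frac{48}{\left(a + 1\right)^{5}}$.

Setting $a = \frac{1}{5}$:
$$I = \frac{3125}{162}.$$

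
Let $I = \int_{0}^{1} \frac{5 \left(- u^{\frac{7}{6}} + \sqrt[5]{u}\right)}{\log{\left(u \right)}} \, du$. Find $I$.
$- \log{\left(\frac{1160290625}{60466176} \right)}$

Consider the one-parameter family: let $I(a) = \int_{0}^{1} \frac{5 \left(\sqrt[5]{u} - u^{a}\right)}{\log{\left(u \right)}} \, du$.

Since $\dfrac{\partial}{\partial a}\,u^{a} = u^{a} \ln u$, the $\ln u$ in the denominator cancels and
$$\frac{dI}{da} = \int_{0}^{1} -5 u^{a} \, du = -5 \left[\frac{u^{a+1}}{a+1}\right]_0^1 = - \frac{5}{a + 1}.$$

Integrating with respect to $a$ gives $I(a) = - \log{\left(\frac{3125 \left(a + 1\right)^{5}}{7776} \right)} + C$.

At $a = \frac{1}{5}$ the integrand is identically $0$, so $I(\frac{1}{5}) = 0$. The closed form gives $0$, hence $C = 0$.

Setting $a = \frac{7}{6}$:
$$I = - \log{\left(\frac{1160290625}{60466176} \right)}.$$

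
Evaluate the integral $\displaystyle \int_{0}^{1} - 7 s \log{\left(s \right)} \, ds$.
$\frac{7}{4}$

Start from the elementary integral
$$J(a) = \int_{0}^{1} - 7 s^{a} \, ds = - \frac{7}{a + 1}.$$

Differentiating under the integral sign brings down a factor of $\ln s$:
$$\frac{dJ}{da} = \int_{0}^{1} - 7 s^{a} \log{\left(s \right)} \, ds = \frac{7}{\left(a + 1\right)^{2}}.$$

The integral on the left is $I$, so $I = \frac{7}{\left(a + 1\right)^{2}}$.

Setting $a = 1$:
$$I = \frac{7}{4}.$$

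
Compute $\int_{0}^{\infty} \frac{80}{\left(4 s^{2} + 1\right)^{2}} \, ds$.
$10 \pi$

Begin with the known result
$$J(a) = \int_{0}^{\infty} \frac{5}{a^{2} + s^{2}} \, ds = \frac{5 \pi}{2 a}.$$

Differentiating under the integral sign with respect to $a$,
$$\frac{dJ}{da} = \int_{0}^{\infty} - \frac{10 a}{\left(a^{2} + s^{2}\right)^{2}} \, ds = - \frac{5 \pi}{2 a^{2}},$$
so $\int_{0}^{\infty} \frac{5}{\left(a^{2} + s^{2}\right)^{2}} \, ds = \frac{5 \pi}{4 a^{3}}$.

Setting $a = \frac{1}{2}$:
$$I = 10 \pi.$$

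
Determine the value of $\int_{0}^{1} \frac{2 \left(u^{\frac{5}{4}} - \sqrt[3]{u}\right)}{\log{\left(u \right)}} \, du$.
$\log{\left(\frac{729}{256} \right)}$

Introduce a parameter $a$ in the exponent: let $I(a) = \int_{0}^{1} \frac{2 \left(- \sqrt[3]{u} + u^{a}\right)}{\log{\left(u \right)}} \, du$.

Since $\dfrac{\partial}{\partial a}\,u^{a} = u^{a} \ln u$, the $\ln u$ in the denominator cancels and
$$\frac{dI}{da} = \int_{0}^{1} 2 u^{a} \, du = 2 \left[\frac{u^{a+1}}{a+1}\right]_0^1 = \frac{2}{a + 1}.$$

Integrating with respect to $a$ gives $I(a) = \log{\left(\frac{9 \left(a + 1\right)^{2}}{16} \right)} + C$.

At $a = \frac{1}{3}$ the integrand is identically $0$, so $I(\frac{1}{3}) = 0$. The closed form gives $0$, hence $C = 0$.

Setting $a = \frac{5}{4}$:
$$I = \log{\left(\frac{729}{256} \right)}.$$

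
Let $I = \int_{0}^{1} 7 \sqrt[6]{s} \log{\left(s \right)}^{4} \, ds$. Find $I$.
$\frac{186624}{2401}$

Start from the elementary integral
$$J(a) = \int_{0}^{1} 7 s^{a} \, ds = \frac{7}{a + 1}.$$

Differentiating under the integral sign brings down a factor of $\ln s$:
$$\frac{dJ}{da} = \int_{0}^{1} 7 s^{a} \log{\left(s \right)} \, ds = - \frac{7}{\left(a + 1\right)^{2}}.$$

Repeating $4$ times in total — each differentiation brings down another $\ln s$ — gives
$$\frac{d^{4}J}{da^{4}} = \int_{0}^{1} 7 s^{a} \log{\left(s \right)}^{4} \, ds = \frac{168}{\left(a + 1\right)^{5}},$$
and the integrand here is exactly the target integrand, so $I = \frac{168}{\left(a + 1\right)^{5}}$.

Setting $a = \frac{1}{6}$:
$$I = \frac{186624}{2401}.$$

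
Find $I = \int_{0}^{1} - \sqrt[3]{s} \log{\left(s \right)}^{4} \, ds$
$- \frac{729}{128}$

Begin with the known integral
$$J(a) = \int_{0}^{1} - s^{a} \, ds = - \frac{1}{a + 1}.$$

Differentiating under the integral sign brings down a factor of $\ln s$:
$$\frac{dJ}{da} = \int_{0}^{1} - s^{a} \log{\left(s \right)} \, ds = \frac{1}{\left(a + 1\right)^{2}}.$$

Repeating $4$ times in total — each differentiation brings down another $\ln s$ — gives
$$\frac{d^{4}J}{da^{4}} = \int_{0}^{1} - s^{a} \log{\left(s \right)}^{4} \, ds = - \frac{24}{\left(a + 1\right)^{5}},$$
and the integrand here is exactly the target integrand, so $I = - \frac{24}{\left(a + 1\right)^{5}}$.

Setting $a = \frac{1}{3}$:
$$I = - \frac{729}{128}.$$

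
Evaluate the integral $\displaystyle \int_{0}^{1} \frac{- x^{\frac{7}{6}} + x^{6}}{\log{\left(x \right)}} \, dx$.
$\log{\left(\frac{42}{13} \right)}$

Consider the one-parameter family: let $I(a) = \int_{0}^{1} \frac{- x^{\frac{7}{6}} + x^{a}}{\log{\left(x \right)}} \, dx$.

Since $\dfrac{\partial}{\partial a}\,x^{a} = x^{a} \ln x$, the $\ln x$ in the denominator cancels and
$$\frac{dI}{da} = \int_{0}^{1} x^{a} \, dx = \left[\frac{x^{a+1}}{a+1}\right]_0^1 = \frac{1}{a + 1}.$$

Integrating with respect to $a$ gives $I(a) = \log{\left(\frac{6 a}{13} + \frac{6}{13} \right)} + C$.

At $a = \frac{7}{6}$ the integrand is identically $0$, so $I(\frac{7}{6}) = 0$. The closed form gives $0$, hence $C = 0$.

Setting $a = 6$:
$$I = \log{\left(\frac{42}{13} \right)}.$$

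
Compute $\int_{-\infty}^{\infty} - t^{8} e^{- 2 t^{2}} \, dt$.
$- \frac{105 \sqrt{2} \sqrt{\pi}}{512}$

Consider the simpler parametrised integral
$$J(a) = \int_{-\infty}^{\infty} - e^{- a t^{2}} \, dt = - \frac{\sqrt{\pi}}{\sqrt{a}}.$$

Differentiating under the integral sign brings down a factor of $(-t^2)$:
$$\frac{dJ}{da} = \int_{-\infty}^{\infty} t^{2} e^{- a t^{2}} \, dt = \frac{\sqrt{\pi}}{2 a^{\frac{3}{2}}}.$$

Repeating $4$ times in total — each differentiation brings down another $(-t^2)$ — gives
$$\frac{d^{4}J}{da^{4}} = \int_{-\infty}^{\infty} - t^{8} e^{- a t^{2}} \, dt = - \frac{105 \sqrt{\pi}}{16 a^{\frac{9}{2}}},$$
and the integrand here is exactly the target integrand, so $I = - \frac{105 \sqrt{\pi}}{16 a^{\frac{9}{2}}}$.

Setting $a = 2$:
$$I = - \frac{105 \sqrt{2} \sqrt{\pi}}{512}.$$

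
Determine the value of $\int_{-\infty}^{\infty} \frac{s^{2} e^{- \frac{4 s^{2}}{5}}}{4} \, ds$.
$\frac{5 \sqrt{5} \sqrt{\pi}}{64}$

Start from the elementary integral
$$J(a) = \int_{-\infty}^{\infty} \frac{e^{- a s^{2}}}{4} \, ds = \frac{\sqrt{\pi}}{4 \sqrt{a}}.$$

Differentiating under the integral sign brings down a factor of $(-s^2)$:
$$\frac{dJ}{da} = \int_{-\infty}^{\infty} - \frac{s^{2} e^{- a s^{2}}}{4} \, ds = - \frac{\sqrt{\pi}}{8 a^{\frac{3}{2}}}.$$

The integral on the left is $-I$, so $I = \frac{\sqrt{\pi}}{8 a^{\frac{3}{2}}}$.

Setting $a = \frac{4}{5}$:
$$I = \frac{5 \sqrt{5} \sqrt{\pi}}{64}.$$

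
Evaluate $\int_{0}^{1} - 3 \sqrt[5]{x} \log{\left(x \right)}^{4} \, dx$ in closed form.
$- \frac{3125}{108}$

Begin with the known integral
$$J(a) = \int_{0}^{1} - 3 x^{a} \, dx = - \frac{3}{a + 1}.$$

Differentiating under the integral sign brings down a factor of $\ln x$:
$$\frac{dJ}{da} = \int_{0}^{1} - 3 x^{a} \log{\left(x \right)} \, dx = \frac{3}{\left(a + 1\right)^{2}}.$$

Repeating $4$ times in total — each differentiation brings down another $\ln x$ — gives
$$\frac{d^{4}J}{da^{4}} = \int_{0}^{1} - 3 x^{a} \log{\left(x \right)}^{4} \, dx = - \frac{72}{\left(a + 1\right)^{5}},$$
and the integrand here is exactly the target integrand, so $I = - \frac{72}{\left(a + 1\right)^{5}}$.

Setting $a = \frac{1}{5}$:
$$I = - \frac{3125}{108}.$$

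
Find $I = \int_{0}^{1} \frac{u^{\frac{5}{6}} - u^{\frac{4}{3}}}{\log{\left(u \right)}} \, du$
$\log{\left(\frac{11}{14} \right)}$

Replace the exponent $\frac{5}{6}$ by a parameter $a$: let $I(a) = \int_{0}^{1} \frac{- u^{\frac{4}{3}} + u^{a}}{\log{\left(u \right)}} \, du$.

Since $\dfrac{\partial}{\partial a}\,u^{a} = u^{a} \ln u$, the $\ln u$ in the denominator cancels and
$$\frac{dI}{da} = \int_{0}^{1} u^{a} \, du = \left[\frac{u^{a+1}}{a+1}\right]_0^1 = \frac{1}{a + 1}.$$

Integrating with respect to $a$ gives $I(a) = \log{\left(\frac{3 a}{7} + \frac{3}{7} \right)} + C$.

At $a = \frac{4}{3}$ the integrand is identically $0$, so $I(\frac{4}{3}) = 0$. The closed form gives $0$, hence $C = 0$.

Setting $a = \frac{5}{6}$:
$$I = \log{\left(\frac{11}{14} \right)}.$$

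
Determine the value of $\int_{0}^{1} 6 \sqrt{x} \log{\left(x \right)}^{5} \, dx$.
$- \frac{5120}{81}$

Begin with the known integral
$$J(a) = \int_{0}^{1} 6 x^{a} \, dx = \frac{6}{a + 1}.$$

Differentiating under the integral sign brings down a factor of $\ln x$:
$$\frac{dJ}{da} = \int_{0}^{1} 6 x^{a} \log{\left(x \right)} \, dx = - \frac{6}{\left(a + 1\right)^{2}}.$$

Repeating $5$ times in total — each differentiation brings down another $\ln x$ — gives
$$\frac{d^{5}J}{da^{5}} = \int_{0}^{1} 6 x^{a} \log{\left(x \right)}^{5} \, dx = - \frac{720}{\left(a + 1\right)^{6}},$$
and the integrand here is exactly the target integrand, so $I = - \frac{720}{\left(a + 1\right)^{6}}$.

Setting $a = \frac{1}{2}$:
$$I = - \frac{5120}{81}.$$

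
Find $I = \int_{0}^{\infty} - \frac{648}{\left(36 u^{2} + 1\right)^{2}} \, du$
$- 27 \pi$

Start from the standard arctangent integral
$$J(a) = \int_{0}^{\infty} - \frac{1}{2 \left(a^{2} + u^{2}\right)} \, du = - \frac{\pi}{4 a}.$$

Differentiating under the integral sign with respect to $a$,
$$\frac{dJ}{da} = \int_{0}^{\infty} \frac{a}{\left(a^{2} + u^{2}\right)^{2}} \, du = \frac{\pi}{4 a^{2}},$$
so $\int_{0}^{\infty} - \frac{1}{2 \left(a^{2} + u^{2}\right)^{2}} \, du = - \frac{\pi}{8 a^{3}}$.

Setting $a = \frac{1}{6}$:
$$I = - 27 \pi.$$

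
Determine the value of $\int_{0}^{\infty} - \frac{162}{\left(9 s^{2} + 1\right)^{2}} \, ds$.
$- \frac{27 \pi}{2}$

Start from the standard arctangent integral
$$J(a) = \int_{0}^{\infty} - \frac{2}{a^{2} + s^{2}} \, ds = - \frac{\pi}{a}.$$

Differentiating under the integral sign with respect to $a$,
$$\frac{dJ}{da} = \int_{0}^{\infty} \frac{4 a}{\left(a^{2} + s^{2}\right)^{2}} \, ds = \frac{\pi}{a^{2}},$$
so $\int_{0}^{\infty} - \frac{2}{\left(a^{2} + s^{2}\right)^{2}} \, ds = - \frac{\pi}{2 a^{3}}$.

Setting $a = \frac{1}{3}$:
$$I = - \frac{27 \pi}{2}.$$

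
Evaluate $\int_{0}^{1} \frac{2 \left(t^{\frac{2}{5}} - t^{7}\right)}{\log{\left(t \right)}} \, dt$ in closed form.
$\log{\left(\frac{49}{1600} \right)}$

Consider the one-parameter family: let $I(a) = \int_{0}^{1} \frac{2 \left(- t^{7} + t^{a}\right)}{\log{\left(t \right)}} \, dt$.

Since $\dfrac{\partial}{\partial a}\,t^{a} = t^{a} \ln t$, the $\ln t$ in the denominator cancels and
$$\frac{dI}{da} = \int_{0}^{1} 2 t^{a} \, dt = 2 \left[\frac{t^{a+1}}{a+1}\right]_0^1 = \frac{2}{a + 1}.$$

Integrating with respect to $a$ gives $I(a) = \log{\left(\frac{\left(a + 1\right)^{2}}{64} \right)} + C$.

At $a = 7$ the integrand is identically $0$, so $I(7) = 0$. The closed form gives $0$, hence $C = 0$.

Setting $a = \frac{2}{5}$:
$$I = \log{\left(\frac{49}{1600} \right)}.$$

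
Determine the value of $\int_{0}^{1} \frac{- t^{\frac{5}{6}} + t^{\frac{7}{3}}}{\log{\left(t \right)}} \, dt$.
$- \log{\left(11 \right)} + \log{\left(20 \right)}$

Replace the exponent $\frac{5}{6}$ by a parameter $a$: let $I(a) = \int_{0}^{1} \frac{t^{\frac{7}{3}} - t^{a}}{\log{\left(t \right)}} \, dt$.

Since $\dfrac{\partial}{\partial a}\,t^{a} = t^{a} \ln t$, the $\ln t$ in the denominator cancels and
$$\frac{dI}{da} = \int_{0}^{1} -1 t^{a} \, dt = -1 \left[\frac{t^{a+1}}{a+1}\right]_0^1 = - \frac{1}{a + 1}.$$

Integrating with respect to $a$ gives $I(a) = - \log{\left(\frac{3 a}{10} + \frac{3}{10} \right)} + C$.

At $a = \frac{7}{3}$ the integrand is identically $0$, so $I(\frac{7}{3}) = 0$. The closed form gives $0$, hence $C = 0$.

Setting $a = \frac{5}{6}$:
$$I = - \log{\left(11 \right)} + \log{\left(20 \right)}.$$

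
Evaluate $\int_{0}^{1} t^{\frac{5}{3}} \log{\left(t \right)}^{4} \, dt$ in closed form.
$\frac{729}{4096}$

Begin with the known integral
$$J(a) = \int_{0}^{1} t^{a} \, dt = \frac{1}{a + 1}.$$

Differentiating under the integral sign brings down a factor of $\ln t$:
$$\frac{dJ}{da} = \int_{0}^{1} t^{a} \log{\left(t \right)} \, dt = - \frac{1}{\left(a + 1\right)^{2}}.$$

Repeating $4$ times in total — each differentiation brings down another $\ln t$ — gives
$$\frac{d^{4}J}{da^{4}} = \int_{0}^{1} t^{a} \log{\left(t \right)}^{4} \, dt = \frac{24}{\left(a + 1\right)^{5}},$$
and the integrand here is exactly the target integrand, so $I = \frac{24}{\left(a + 1\right)^{5}}$.

Setting $a = \frac{5}{3}$:
$$I = \frac{729}{4096}.$$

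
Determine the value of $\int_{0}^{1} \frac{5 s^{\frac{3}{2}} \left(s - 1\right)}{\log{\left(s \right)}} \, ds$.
$- \log{\left(\frac{3125}{16807} \right)}$

Consider the one-parameter family: let $I(a) = \int_{0}^{1} \frac{5 \left(s^{\frac{5}{2}} - s^{a}\right)}{\log{\left(s \right)}} \, ds$.

Since $\dfrac{\partial}{\partial a}\,s^{a} = s^{a} \ln s$, the $\ln s$ in the denominator cancels and
$$\frac{dI}{da} = \int_{0}^{1} -5 s^{a} \, ds = -5 \left[\frac{s^{a+1}}{a+1}\right]_0^1 = - \frac{5}{a + 1}.$$

Integrating with respect to $a$ gives $I(a) = - \log{\left(\frac{32 \left(a + 1\right)^{5}}{16807} \right)} + C$.

At $a = \frac{5}{2}$ the integrand is identically $0$, so $I(\frac{5}{2}) = 0$. The closed form gives $0$, hence $C = 0$.

Setting $a = \frac{3}{2}$:
$$I = - \log{\left(\frac{3125}{16807} \right)}.$$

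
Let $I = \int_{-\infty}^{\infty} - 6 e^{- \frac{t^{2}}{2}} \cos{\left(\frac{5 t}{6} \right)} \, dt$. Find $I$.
$- \frac{6 \sqrt{2} \sqrt{\pi}}{e^{\frac{25}{72}}}$

Treat the cosine frequency as a parameter and define $I(b) = \int_{-\infty}^{\infty} - 6 e^{- \frac{t^{2}}{2}} \cos{\left(b t \right)} \, dt$.

Differentiating under the integral sign,
$$I'(b) = \int_{-\infty}^{\infty} 6 t e^{- \frac{t^{2}}{2}} \sin{\left(b t \right)} \, dt.$$

Integrate $\int_{-\infty}^{\infty} t \sin(b t)\, e^{- \frac{t^{2}}{2}}\, dt$ by parts with $u = \sin(b t)$ and $dv = t\, e^{- \frac{t^{2}}{2}}\, dt$, giving $v = - e^{- \frac{t^{2}}{2}}$. The boundary term vanishes and
$$\int_{-\infty}^{\infty} t \sin(b t)\, e^{- \frac{t^{2}}{2}}\, dt = b \int_{-\infty}^{\infty} \cos(b t)\, e^{- \frac{t^{2}}{2}}\, dt,$$
so $I'(b) = - b\, I(b)$.

This is a separable first-order ODE; solving with the initial condition $I(0) = \int_{-\infty}^{\infty} - 6 e^{- \frac{t^{2}}{2}}\,dt = - 6 \sqrt{2} \sqrt{\pi}$ gives
$$I(b) = - 6 \sqrt{2} \sqrt{\pi} e^{- \frac{b^{2}}{2}}.$$

Setting $b = \frac{5}{6}$:
$$I = - \frac{6 \sqrt{2} \sqrt{\pi}}{e^{\frac{25}{72}}}.$$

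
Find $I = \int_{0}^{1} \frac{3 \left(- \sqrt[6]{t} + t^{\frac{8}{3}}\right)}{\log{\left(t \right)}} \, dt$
$- \log{\left(\frac{343}{10648} \right)}$

Replace the exponent $\frac{1}{6}$ by a parameter $a$: let $I(a) = \int_{0}^{1} \frac{3 \left(t^{\frac{8}{3}} - t^{a}\right)}{\log{\left(t \right)}} \, dt$.

Since $\dfrac{\partial}{\partial a}\,t^{a} = t^{a} \ln t$, the $\ln t$ in the denominator cancels and
$$\frac{dI}{da} = \int_{0}^{1} -3 t^{a} \, dt = -3 \left[\frac{t^{a+1}}{a+1}\right]_0^1 = - \frac{3}{a + 1}.$$

Integrating with respect to $a$ gives $I(a) = - \log{\left(\frac{27 \left(a + 1\right)^{3}}{1331} \right)} + C$.

At $a = \frac{8}{3}$ the integrand is identically $0$, so $I(\frac{8}{3}) = 0$. The closed form gives $0$, hence $C = 0$.

Setting $a = \frac{1}{6}$:
$$I = - \log{\left(\frac{343}{10648} \right)}.$$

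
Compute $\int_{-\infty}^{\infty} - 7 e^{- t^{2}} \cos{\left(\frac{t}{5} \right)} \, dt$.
$- \frac{7 \sqrt{\pi}}{e^{\frac{1}{100}}}$

Let $b$ denote the cosine frequency and define $I(b) = \int_{-\infty}^{\infty} - 7 e^{- t^{2}} \cos{\left(b t \right)} \, dt$.

Differentiating under the integral sign,
$$I'(b) = \int_{-\infty}^{\infty} 7 t e^{- t^{2}} \sin{\left(b t \right)} \, dt.$$

Integrate $\int_{-\infty}^{\infty} t \sin(b t)\, e^{- t^{2}}\, dt$ by parts with $u = \sin(b t)$ and $dv = t\, e^{- t^{2}}\, dt$, giving $v = - \frac{e^{- t^{2}}}{2}$. The boundary term vanishes and
$$\int_{-\infty}^{\infty} t \sin(b t)\, e^{- t^{2}}\, dt = \frac{b}{2} \int_{-\infty}^{\infty} \cos(b t)\, e^{- t^{2}}\, dt,$$
so $I'(b) = - \frac{b}{2}\, I(b)$.

This is a separable first-order ODE; solving with the initial condition $I(0) = \int_{-\infty}^{\infty} - 7 e^{- t^{2}}\,dt = - 7 \sqrt{\pi}$ gives
$$I(b) = - 7 \sqrt{\pi} e^{- \frac{b^{2}}{4}}.$$

Setting $b = \frac{1}{5}$:
$$I = - \frac{7 \sqrt{\pi}}{e^{\frac{1}{100}}}.$$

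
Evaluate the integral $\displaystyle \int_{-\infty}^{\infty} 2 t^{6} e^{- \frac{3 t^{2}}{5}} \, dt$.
$\frac{625 \sqrt{15} \sqrt{\pi}}{108}$

Consider the simpler parametrised integral
$$J(a) = \int_{-\infty}^{\infty} 2 e^{- a t^{2}} \, dt = \frac{2 \sqrt{\pi}}{\sqrt{a}}.$$

Differentiating under the integral sign brings down a factor of $(-t^2)$:
$$\frac{dJ}{da} = \int_{-\infty}^{\infty} - 2 t^{2} e^{- a t^{2}} \, dt = - \frac{\sqrt{\pi}}{a^{\frac{3}{2}}}.$$

Repeating $3$ times in total — each differentiation brings down another $(-t^2)$ — gives
$$\frac{d^{3}J}{da^{3}} = \int_{-\infty}^{\infty} - 2 t^{6} e^{- a t^{2}} \, dt = - \frac{15 \sqrt{\pi}}{4 a^{\frac{7}{2}}},$$
and the integrand here is $(-1)^{3}$ times the target integrand, so $I = (-1)^{3}\,\frac{d^{3}J}{da^{3}} = \frac{15 \sqrt{\pi}}{4 a^{\frac{7}{2}}}$.

Setting $a = \frac{3}{5}$:
$$I = \frac{625 \sqrt{15} \sqrt{\pi}}{108}.$$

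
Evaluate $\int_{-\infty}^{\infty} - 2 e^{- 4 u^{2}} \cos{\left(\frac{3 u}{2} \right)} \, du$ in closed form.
$- \frac{\sqrt{\pi}}{e^{\frac{9}{64}}}$

Define $I(b) = \int_{-\infty}^{\infty} - 2 e^{- 4 u^{2}} \cos{\left(b u \right)} \, du$.

Differentiating under the integral sign,
$$I'(b) = \int_{-\infty}^{\infty} 2 u e^{- 4 u^{2}} \sin{\left(b u \right)} \, du.$$

Integrate $\int_{-\infty}^{\infty} u \sin(b u)\, e^{- 4 u^{2}}\, du$ by parts with $w = \sin(b u)$ and $dv = u\, e^{- 4 u^{2}}\, du$, giving $v = - \frac{e^{- 4 u^{2}}}{8}$. The boundary term vanishes and
$$\int_{-\infty}^{\infty} u \sin(b u)\, e^{- 4 u^{2}}\, du = \frac{b}{8} \int_{-\infty}^{\infty} \cos(b u)\, e^{- 4 u^{2}}\, du,$$
so $I'(b) = - \frac{b}{8}\, I(b)$.

This is a separable first-order ODE; solving with the initial condition $I(0) = \int_{-\infty}^{\infty} - 2 e^{- 4 u^{2}}\,du = - \sqrt{\pi}$ gives
$$I(b) = - \sqrt{\pi} e^{- \frac{b^{2}}{16}}.$$

Setting $b = \frac{3}{2}$:
$$I = - \frac{\sqrt{\pi}}{e^{\frac{9}{64}}}.$$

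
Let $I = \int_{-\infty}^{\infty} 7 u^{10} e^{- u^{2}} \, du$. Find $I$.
$\frac{6615 \sqrt{\pi}}{32}$

Begin with the known integral
$$J(a) = \int_{-\infty}^{\infty} 7 e^{- a u^{2}} \, du = \frac{7 \sqrt{\pi}}{\sqrt{a}}.$$

Differentiating under the integral sign brings down a factor of $(-u^2)$:
$$\frac{dJ}{da} = \int_{-\infty}^{\infty} - 7 u^{2} e^{- a u^{2}} \, du = - \frac{7 \sqrt{\pi}}{2 a^{\frac{3}{2}}}.$$

Repeating $5$ times in total — each differentiation brings down another $(-u^2)$ — gives
$$\frac{d^{5}J}{da^{5}} = \int_{-\infty}^{\infty} - 7 u^{10} e^{- a u^{2}} \, du = - \frac{6615 \sqrt{\pi}}{32 a^{\frac{11}{2}}},$$
and the integrand here is $(-1)^{5}$ times the target integrand, so $I = (-1)^{5}\,\frac{d^{5}J}{da^{5}} = \frac{6615 \sqrt{\pi}}{32 a^{\frac{11}{2}}}$.

Setting $a = 1$:
$$I = \frac{6615 \sqrt{\pi}}{32}.$$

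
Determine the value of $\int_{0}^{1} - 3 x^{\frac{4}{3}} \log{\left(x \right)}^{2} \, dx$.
$- \frac{162}{343}$

Consider the simpler parametrised integral
$$J(a) = \int_{0}^{1} - 3 x^{a} \, dx = - \frac{3}{a + 1}.$$

Differentiating under the integral sign brings down a factor of $\ln x$:
$$\frac{dJ}{da} = \int_{0}^{1} - 3 x^{a} \log{\left(x \right)} \, dx = \frac{3}{\left(a + 1\right)^{2}}.$$

Repeating twice in total — each differentiation brings down another $\ln x$ — gives
$$\frac{d^{2}J}{da^{2}} = \int_{0}^{1} - 3 x^{a} \log{\left(x \right)}^{2} \, dx = - \frac{6}{\left(a + 1\right)^{3}},$$
and the integrand here is exactly the target integrand, so $I = - \frac{6}{\left(a + 1\right)^{3}}$.

Setting $a = \frac{4}{3}$:
$$I = - \frac{162}{343}.$$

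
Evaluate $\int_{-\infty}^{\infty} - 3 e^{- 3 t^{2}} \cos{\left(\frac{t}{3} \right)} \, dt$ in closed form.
$- \frac{\sqrt{3} \sqrt{\pi}}{e^{\frac{1}{108}}}$

Let $b$ denote the cosine frequency and define $I(b) = \int_{-\infty}^{\infty} - 3 e^{- 3 t^{2}} \cos{\left(b t \right)} \, dt$.

Differentiating under the integral sign,
$$I'(b) = \int_{-\infty}^{\infty} 3 t e^{- 3 t^{2}} \sin{\left(b t \right)} \, dt.$$

Integrate $\int_{-\infty}^{\infty} t \sin(b t)\, e^{- 3 t^{2}}\, dt$ by parts with $u = \sin(b t)$ and $dv = t\, e^{- 3 t^{2}}\, dt$, giving $v = - \frac{e^{- 3 t^{2}}}{6}$. The boundary term vanishes and
$$\int_{-\infty}^{\infty} t \sin(b t)\, e^{- 3 t^{2}}\, dt = \frac{b}{6} \int_{-\infty}^{\infty} \cos(b t)\, e^{- 3 t^{2}}\, dt,$$
so $I'(b) = - \frac{b}{6}\, I(b)$.

This is a separable first-order ODE; solving with the initial condition $I(0) = \int_{-\infty}^{\infty} - 3 e^{- 3 t^{2}}\,dt = - \sqrt{3} \sqrt{\pi}$ gives
$$I(b) = - \sqrt{3} \sqrt{\pi} e^{- \frac{b^{2}}{12}}.$$

Setting $b = \frac{1}{3}$:
$$I = - \frac{\sqrt{3} \sqrt{\pi}}{e^{\frac{1}{108}}}.$$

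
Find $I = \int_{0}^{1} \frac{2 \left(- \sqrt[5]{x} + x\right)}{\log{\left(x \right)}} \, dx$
$\log{\left(\frac{25}{9} \right)}$

Introduce a parameter $a$ in the exponent: let $I(a) = \int_{0}^{1} \frac{2 \left(- \sqrt[5]{x} + x^{a}\right)}{\log{\left(x \right)}} \, dx$.

Since $\dfrac{\partial}{\partial a}\,x^{a} = x^{a} \ln x$, the $\ln x$ in the denominator cancels and
$$\frac{dI}{da} = \int_{0}^{1} 2 x^{a} \, dx = 2 \left[\frac{x^{a+1}}{a+1}\right]_0^1 = \frac{2}{a + 1}.$$

Integrating with respect to $a$ gives $I(a) = \log{\left(\frac{25 \left(a + 1\right)^{2}}{36} \right)} + C$.

At $a = \frac{1}{5}$ the integrand is identically $0$, so $I(\frac{1}{5}) = 0$. The closed form gives $0$, hence $C = 0$.

Setting $a = 1$:
$$I = \log{\left(\frac{25}{9} \right)}.$$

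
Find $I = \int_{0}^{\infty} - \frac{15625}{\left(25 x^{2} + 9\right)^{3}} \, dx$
$- \frac{3125 \pi}{1296}$

Recall the elementary integral
$$J(a) = \int_{0}^{\infty} - \frac{1}{a^{2} + x^{2}} \, dx = - \frac{\pi}{2 a}.$$

Differentiating under the integral sign with respect to $a$,
$$\frac{dJ}{da} = \int_{0}^{\infty} \frac{2 a}{\left(a^{2} + x^{2}\right)^{2}} \, dx = \frac{\pi}{2 a^{2}},$$
so $\int_{0}^{\infty} - \frac{1}{\left(a^{2} + x^{2}\right)^{2}} \, dx = - \frac{\pi}{4 a^{3}}$.

Repeating — each differentiation of $1/(x^2+a^2)^j$ produces $-2ja/(x^2+a^2)^{j+1}$ — and dividing through by $-2ja$ at each step yields, after $2$ differentiations in total,
$$\int_{0}^{\infty} - \frac{1}{\left(a^{2} + x^{2}\right)^{3}} \, dx = - \frac{3 \pi}{16 a^{5}}.$$

Setting $a = \frac{3}{5}$:
$$I = - \frac{3125 \pi}{1296}.$$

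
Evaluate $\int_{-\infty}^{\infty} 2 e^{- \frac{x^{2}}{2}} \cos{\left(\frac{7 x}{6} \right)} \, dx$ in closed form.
$\frac{2 \sqrt{2} \sqrt{\pi}}{e^{\frac{49}{72}}}$

Let $b$ denote the cosine frequency and define $I(b) = \int_{-\infty}^{\infty} 2 e^{- \frac{x^{2}}{2}} \cos{\left(b x \right)} \, dx$.

Differentiating under the integral sign,
$$I'(b) = \int_{-\infty}^{\infty} - 2 x e^{- \frac{x^{2}}{2}} \sin{\left(b x \right)} \, dx.$$

Integrate $\int_{-\infty}^{\infty} x \sin(b x)\, e^{- \frac{x^{2}}{2}}\, dx$ by parts with $u = \sin(b x)$ and $dv = x\, e^{- \frac{x^{2}}{2}}\, dx$, giving $v = - e^{- \frac{x^{2}}{2}}$. The boundary term vanishes and
$$\int_{-\infty}^{\infty} x \sin(b x)\, e^{- \frac{x^{2}}{2}}\, dx = b \int_{-\infty}^{\infty} \cos(b x)\, e^{- \frac{x^{2}}{2}}\, dx,$$
so $I'(b) = - b\, I(b)$.

This is a separable first-order ODE; solving with the initial condition $I(0) = \int_{-\infty}^{\infty} 2 e^{- \frac{x^{2}}{2}}\,dx = 2 \sqrt{2} \sqrt{\pi}$ gives
$$I(b) = 2 \sqrt{2} \sqrt{\pi} e^{- \frac{b^{2}}{2}}.$$

Setting $b = \frac{7}{6}$:
$$I = \frac{2 \sqrt{2} \sqrt{\pi}}{e^{\frac{49}{72}}}.$$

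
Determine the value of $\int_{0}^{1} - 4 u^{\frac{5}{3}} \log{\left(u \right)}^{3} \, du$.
$\frac{243}{512}$

Consider the simpler parametrised integral
$$J(a) = \int_{0}^{1} - 4 u^{a} \, du = - \frac{4}{a + 1}.$$

Differentiating under the integral sign brings down a factor of $\ln u$:
$$\frac{dJ}{da} = \int_{0}^{1} - 4 u^{a} \log{\left(u \right)} \, du = \frac{4}{\left(a + 1\right)^{2}}.$$

Repeating $3$ times in total — each differentiation brings down another $\ln u$ — gives
$$\frac{d^{3}J}{da^{3}} = \int_{0}^{1} - 4 u^{a} \log{\left(u \right)}^{3} \, du = \frac{24}{\left(a + 1\right)^{4}},$$
and the integrand here is exactly the target integrand, so $I = \frac{24}{\left(a + 1\right)^{4}}$.

Setting $a = \frac{5}{3}$:
$$I = \frac{243}{512}.$$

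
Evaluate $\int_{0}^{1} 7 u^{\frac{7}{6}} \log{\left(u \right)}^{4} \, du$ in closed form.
$\frac{1306368}{371293}$

Consider the simpler parametrised integral
$$J(a) = \int_{0}^{1} 7 u^{a} \, du = \frac{7}{a + 1}.$$

Differentiating under the integral sign brings down a factor of $\ln u$:
$$\frac{dJ}{da} = \int_{0}^{1} 7 u^{a} \log{\left(u \right)} \, du = - \frac{7}{\left(a + 1\right)^{2}}.$$

Repeating $4$ times in total — each differentiation brings down another $\ln u$ — gives
$$\frac{d^{4}J}{da^{4}} = \int_{0}^{1} 7 u^{a} \log{\left(u \right)}^{4} \, du = \frac{168}{\left(a + 1\right)^{5}},$$
and the integrand here is exactly the target integrand, so $I = \frac{168}{\left(a + 1\right)^{5}}$.

Setting $a = \frac{7}{6}$:
$$I = \frac{1306368}{371293}.$$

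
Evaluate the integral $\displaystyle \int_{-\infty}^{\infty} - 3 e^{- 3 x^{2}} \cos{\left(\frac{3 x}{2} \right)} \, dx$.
$- \frac{\sqrt{3} \sqrt{\pi}}{e^{\frac{3}{16}}}$

Treat the cosine frequency as a parameter and define $I(b) = \int_{-\infty}^{\infty} - 3 e^{- 3 x^{2}} \cos{\left(b x \right)} \, dx$.

Differentiating under the integral sign,
$$I'(b) = \int_{-\infty}^{\infty} 3 x e^{- 3 x^{2}} \sin{\left(b x \right)} \, dx.$$

Integrate $\int_{-\infty}^{\infty} x \sin(b x)\, e^{- 3 x^{2}}\, dx$ by parts with $u = \sin(b x)$ and $dv = x\, e^{- 3 x^{2}}\, dx$, giving $v = - \frac{e^{- 3 x^{2}}}{6}$. The boundary term vanishes and
$$\int_{-\infty}^{\infty} x \sin(b x)\, e^{- 3 x^{2}}\, dx = \frac{b}{6} \int_{-\infty}^{\infty} \cos(b x)\, e^{- 3 x^{2}}\, dx,$$
so $I'(b) = - \frac{b}{6}\, I(b)$.

This is a separable first-order ODE; solving with the initial condition $I(0) = \int_{-\infty}^{\infty} - 3 e^{- 3 x^{2}}\,dx = - \sqrt{3} \sqrt{\pi}$ gives
$$I(b) = - \sqrt{3} \sqrt{\pi} e^{- \frac{b^{2}}{12}}.$$

Setting $b = \frac{3}{2}$:
$$I = - \frac{\sqrt{3} \sqrt{\pi}}{e^{\frac{3}{16}}}.$$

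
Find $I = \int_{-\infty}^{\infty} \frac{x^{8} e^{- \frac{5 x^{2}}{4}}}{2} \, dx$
$\frac{336 \sqrt{5} \sqrt{\pi}}{625}$

Consider the simpler parametrised integral
$$J(a) = \int_{-\infty}^{\infty} \frac{e^{- a x^{2}}}{2} \, dx = \frac{\sqrt{\pi}}{2 \sqrt{a}}.$$

Differentiating under the integral sign brings down a factor of $(-x^2)$:
$$\frac{dJ}{da} = \int_{-\infty}^{\infty} - \frac{x^{2} e^{- a x^{2}}}{2} \, dx = - \frac{\sqrt{\pi}}{4 a^{\frac{3}{2}}}.$$

Repeating $4$ times in total — each differentiation brings down another $(-x^2)$ — gives
$$\frac{d^{4}J}{da^{4}} = \int_{-\infty}^{\infty} \frac{x^{8} e^{- a x^{2}}}{2} \, dx = \frac{105 \sqrt{\pi}}{32 a^{\frac{9}{2}}},$$
and the integrand here is exactly the target integrand, so $I = \frac{105 \sqrt{\pi}}{32 a^{\frac{9}{2}}}$.

Setting $a = \frac{5}{4}$:
$$I = \frac{336 \sqrt{5} \sqrt{\pi}}{625}.$$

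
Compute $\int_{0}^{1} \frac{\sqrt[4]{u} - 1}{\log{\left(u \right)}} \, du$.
$\log{\left(\frac{5}{4} \right)}$

Introduce a parameter $a$ in the exponent: let $I(a) = \int_{0}^{1} \frac{u^{a} - 1}{\log{\left(u \right)}} \, du$.

Since $\dfrac{\partial}{\partial a}\,u^{a} = u^{a} \ln u$, the $\ln u$ in the denominator cancels and
$$\frac{dI}{da} = \int_{0}^{1} u^{a} \, du = \left[\frac{u^{a+1}}{a+1}\right]_0^1 = \frac{1}{a + 1}.$$

Integrating with respect to $a$ gives $I(a) = \log{\left(a + 1 \right)} + C$.

At $a = 0$ the integrand is identically $0$, so $I(0) = 0$. The closed form gives $0$, hence $C = 0$.

Setting $a = \frac{1}{4}$:
$$I = \log{\left(\frac{5}{4} \right)}.$$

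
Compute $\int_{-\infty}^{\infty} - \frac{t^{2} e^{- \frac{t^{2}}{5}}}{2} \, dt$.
$- \frac{5 \sqrt{5} \sqrt{\pi}}{4}$

Begin with the known integral
$$J(a) = \int_{-\infty}^{\infty} - \frac{e^{- a t^{2}}}{2} \, dt = - \frac{\sqrt{\pi}}{2 \sqrt{a}}.$$

Differentiating under the integral sign brings down a factor of $(-t^2)$:
$$\frac{dJ}{da} = \int_{-\infty}^{\infty} \frac{t^{2} e^{- a t^{2}}}{2} \, dt = \frac{\sqrt{\pi}}{4 a^{\frac{3}{2}}}.$$

The integral on the left is $-I$, so $I = - \frac{\sqrt{\pi}}{4 a^{\frac{3}{2}}}$.

Setting $a = \frac{1}{5}$:
$$I = - \frac{5 \sqrt{5} \sqrt{\pi}}{4}.$$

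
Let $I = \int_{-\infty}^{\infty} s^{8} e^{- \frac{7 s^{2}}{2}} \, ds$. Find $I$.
$\frac{15 \sqrt{14} \sqrt{\pi}}{2401}$

Consider the simpler parametrised integral
$$J(a) = \int_{-\infty}^{\infty} e^{- a s^{2}} \, ds = \frac{\sqrt{\pi}}{\sqrt{a}}.$$

Differentiating under the integral sign brings down a factor of $(-s^2)$:
$$\frac{dJ}{da} = \int_{-\infty}^{\infty} - s^{2} e^{- a s^{2}} \, ds = - \frac{\sqrt{\pi}}{2 a^{\frac{3}{2}}}.$$

Repeating $4$ times in total — each differentiation brings down another $(-s^2)$ — gives
$$\frac{d^{4}J}{da^{4}} = \int_{-\infty}^{\infty} s^{8} e^{- a s^{2}} \, ds = \frac{105 \sqrt{\pi}}{16 a^{\frac{9}{2}}},$$
and the integrand here is exactly the target integrand, so $I = \frac{105 \sqrt{\pi}}{16 a^{\frac{9}{2}}}$.

Setting $a = \frac{7}{2}$:
$$I = \frac{15 \sqrt{14} \sqrt{\pi}}{2401}.$$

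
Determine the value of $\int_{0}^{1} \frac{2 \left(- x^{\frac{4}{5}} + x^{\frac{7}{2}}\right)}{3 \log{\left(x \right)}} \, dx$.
$- \frac{2 \log{\left(2 \right)}}{3} + \frac{2 \log{\left(5 \right)}}{3}$

Consider the one-parameter family: let $I(a) = \int_{0}^{1} \frac{2 \left(- x^{\frac{4}{5}} + x^{a}\right)}{3 \log{\left(x \right)}} \, dx$.

Since $\dfrac{\partial}{\partial a}\,x^{a} = x^{a} \ln x$, the $\ln x$ in the denominator cancels and
$$\frac{dI}{da} = \int_{0}^{1} \frac{2}{3} x^{a} \, dx = \frac{2}{3} \left[\frac{x^{a+1}}{a+1}\right]_0^1 = \frac{2}{3 \left(a + 1\right)}.$$

Integrating with respect to $a$ gives $I(a) = \log{\left(\frac{15^{\frac{2}{3}} \left(a + 1\right)^{\frac{2}{3}}}{9} \right)} + C$.

At $a = \frac{4}{5}$ the integrand is identically $0$, so $I(\frac{4}{5}) = 0$. The closed form gives $0$, hence $C = 0$.

Setting $a = \frac{7}{2}$:
$$I = - \frac{2 \log{\left(2 \right)}}{3} + \frac{2 \log{\left(5 \right)}}{3}.$$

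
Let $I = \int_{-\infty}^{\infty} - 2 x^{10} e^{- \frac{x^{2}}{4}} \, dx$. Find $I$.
$- 120960 \sqrt{\pi}$

Consider the simpler parametrised integral
$$J(a) = \int_{-\infty}^{\infty} - 2 e^{- a x^{2}} \, dx = - \frac{2 \sqrt{\pi}}{\sqrt{a}}.$$

Differentiating under the integral sign brings down a factor of $(-x^2)$:
$$\frac{dJ}{da} = \int_{-\infty}^{\infty} 2 x^{2} e^{- a x^{2}} \, dx = \frac{\sqrt{\pi}}{a^{\frac{3}{2}}}.$$

Repeating $5$ times in total — each differentiation brings down another $(-x^2)$ — gives
$$\frac{d^{5}J}{da^{5}} = \int_{-\infty}^{\infty} 2 x^{10} e^{- a x^{2}} \, dx = \frac{945 \sqrt{\pi}}{16 a^{\frac{11}{2}}},$$
and the integrand here is $(-1)^{5}$ times the target integrand, so $I = (-1)^{5}\,\frac{d^{5}J}{da^{5}} = - \frac{945 \sqrt{\pi}}{16 a^{\frac{11}{2}}}$.

Setting $a = \frac{1}{4}$:
$$I = - 120960 \sqrt{\pi}.$$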